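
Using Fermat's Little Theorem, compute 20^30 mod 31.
By Fermat's Little Theorem, 20^{30} ≡ 1 mod 31 since 31 is prime and gcd(20, 31) = 1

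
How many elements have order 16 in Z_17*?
There are φ(17-1) = φ(16) = 8 primitive roots modulo 17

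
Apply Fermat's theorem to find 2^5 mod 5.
By Fermat: 2^{4} ≡ 1 mod 5. So 2^{5} = 2^{4} · 2^{1} ≡ 2^{1} ≡ 2 mod 5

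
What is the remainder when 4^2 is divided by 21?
4^{2} = 16 ≡ 16 mod 21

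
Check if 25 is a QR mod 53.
By Euler's criterion: 25^{26} ≡ 1 (mod 53). Since this equals 1, 25 is a QR.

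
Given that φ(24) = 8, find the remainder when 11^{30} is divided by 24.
By Euler: 11^{8} ≡ 1 mod 24 since gcd(11, 24) = 1. 30 = 3×8 + 6. So 11^{30} ≡ 11^{6} ≡ 1 mod 24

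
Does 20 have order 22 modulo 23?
ord_23(20) divides 22. For each prime q|22: 20^{11}≡22, 20^{2}≡9, none ≡ 1. So 20 has order 22 and is a primitive root mod 23.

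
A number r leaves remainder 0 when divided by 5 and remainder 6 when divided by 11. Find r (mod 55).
M = 5 × 11 = 55. M₁ = 11, y₁ ≡ 1 (mod 5). M₂ = 5, y₂ ≡ 9 (mod 11). r = 0×11×1 + 6×5×9 ≡ 50 (mod 55)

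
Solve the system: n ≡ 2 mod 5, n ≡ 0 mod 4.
M = 5 × 4 = 20. M₁ = 4, y₁ ≡ 4 mod 5. M₂ = 5, y₂ ≡ 1 mod 4. n = 2×4×4 + 0×5×1 ≡ 12 mod 20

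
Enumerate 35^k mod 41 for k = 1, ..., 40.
35^1, 35^2, ..., 35^{40} mod 41: [35, 36, 30, 25, 14, 39, 12, 10, 22, 32, 13, 4, 17, 21, 38, 18, 15, 33, 7, 40, 6, 5, 11, 16, 27, 2, 29, 31, 19, 9, 28, 37, 24, 20, 3, 23, 26, 8, 34, 1]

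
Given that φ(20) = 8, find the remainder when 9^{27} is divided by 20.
By Euler: 9^{8} ≡ 1 mod 20 since gcd(9, 20) = 1. 27 = 3×8 + 3. So 9^{27} ≡ 9^{3} ≡ 9 mod 20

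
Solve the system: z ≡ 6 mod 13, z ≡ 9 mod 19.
M = 13 × 19 = 247. M₁ = 19, y₁ ≡ 11 mod 13. M₂ = 13, y₂ ≡ 3 mod 19. z = 6×19×11 + 9×13×3 ≡ 123 mod 247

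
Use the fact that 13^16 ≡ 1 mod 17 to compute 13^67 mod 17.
By Fermat: 13^{16} ≡ 1 mod 17. 67 = 4×16 + 3. So 13^{67} ≡ 13^{3} ≡ 4 mod 17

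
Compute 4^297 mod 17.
Using Fermat: 4^{16} ≡ 1 mod 17. 297 ≡ 9 mod 16. So 4^{297} ≡ 4^{9} ≡ 4 mod 17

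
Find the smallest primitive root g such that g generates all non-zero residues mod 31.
g = 3. Powers: [3, 9, 27, 19, 26, 16, 17, ...] generates all 30 non-zero residues.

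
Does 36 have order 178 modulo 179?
36^{89} ≡ 1 (mod 179) and 89 < 178, so ord_179(36) = 89 ≠ 178 and 36 is not a primitive root.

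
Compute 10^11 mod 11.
Using Fermat: 10^{10} ≡ 1 mod 11. 11 ≡ 1 mod 10. So 10^{11} ≡ 10^{1} ≡ 10 mod 11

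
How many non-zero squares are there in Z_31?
Exactly half the non-zero residues mod a prime are QRs: (31-1)/2 = 15.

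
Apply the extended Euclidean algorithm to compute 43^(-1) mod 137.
Extended GCD: 43(51) + 137(-16) = 1. So 43^(-1) ≡ 51 (mod 137). Verify: 43 × 51 = 2193 ≡ 1 (mod 137)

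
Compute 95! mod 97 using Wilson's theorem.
(96)! = (95)! × (96) ≡ -1 mod 97. So (95)! ≡ -1 × (96)^(-1) ≡ (-1)×(-1) = 1 mod 97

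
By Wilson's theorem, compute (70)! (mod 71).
By Wilson's theorem, (70)! ≡ -1 ≡ 70 (mod 71)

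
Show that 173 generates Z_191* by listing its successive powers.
173^1, 173^2, ..., 173^{190} mod 191: [173, 133, 89, 117, 186, 90, 99, 128, 179, 25, 123, 78, 124, 60, 66, 149, 183, 144, 82, 52, 19, 40, 44, 163, 122, 96, 182, 162, 140, 154, 93, 45, 145, 64, 185, 108, 157, 39, 62, 30, 33, 170, 187, 72, 41, 26, 105, 20, 22, 177, 61, 48, 91, 81, 70, 77, 142, 118, 168, 32, 188, 54, 174, 115, 31, 15, 112, 85, 189, 36, 116, 13, 148, 10, 11, 184, 126, 24, 141, 136, 35, 134, 71, 59, 84, 16, 94, 27, 87, 153, 111, 103, 56, 138, 190, 18, 58, 102, 74, 5, 101, 92, 63, 12, 166, 68, 113, 67, 131, 125, 42, 8, 47, 109, 139, 172, 151, 147, 28, 69, 95, 9, 29, 51, 37, 98, 146, 46, 127, 6, 83, 34, 152, 129, 161, 158, 21, 4, 119, 150, 165, 86, 171, 169, 14, 130, 143, 100, 110, 121, 114, 49, 73, 23, 159, 3, 137, 17, 76, 160, 176, 79, 106, 2, 155, 75, 178, 43, 181, 180, 7, 65, 167, 50, 55, 156, 57, 120, 132, 107, 175, 97, 164, 104, 38, 80, 88, 135, 53, 1]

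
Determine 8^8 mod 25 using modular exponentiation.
By repeated squaring mod 25: 8^{1}≡8, 8^{2}≡14, 8^{4}≡21, 8^{8}≡16. So 8^{8} ≡ 16 mod 25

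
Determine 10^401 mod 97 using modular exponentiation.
Using Fermat: 10^{96} ≡ 1 (mod 97). 401 ≡ 17 (mod 96). So 10^{401} ≡ 10^{17} ≡ 38 (mod 97)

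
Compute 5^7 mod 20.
By repeated squaring (mod 20): 5^{1}≡5, 5^{2}≡5, 5^{4}≡5. Then 5^{7} = 5^{4+2+1} ≡ 5 × 5 × 5 ≡ 5 (mod 20)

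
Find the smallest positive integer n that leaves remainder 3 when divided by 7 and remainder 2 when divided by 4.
M = 7 × 4 = 28. M₁ = 4, y₁ ≡ 2 (mod 7). M₂ = 7, y₂ ≡ 3 (mod 4). n = 3×4×2 + 2×7×3 ≡ 10 (mod 28)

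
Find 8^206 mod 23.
Using Fermat: 8^{22} ≡ 1 mod 23. 206 ≡ 8 mod 22. So 8^{206} ≡ 8^{8} ≡ 4 mod 23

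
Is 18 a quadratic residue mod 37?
By Euler's criterion: 18^{18} ≡ 36 mod 37. Since this equals -1 (≡ 36), 18 is not a QR.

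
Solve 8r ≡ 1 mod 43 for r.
Since 43 is prime, by Fermat 8^(-1) ≡ 8^{41} ≡ 27 mod 43. Verify: 8 × 27 = 216 ≡ 1 mod 43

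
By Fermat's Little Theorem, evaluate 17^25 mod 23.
By Fermat: 17^{22} ≡ 1 (mod 23). So 17^{25} = 17^{22} · 17^{3} ≡ 17^{3} ≡ 14 (mod 23)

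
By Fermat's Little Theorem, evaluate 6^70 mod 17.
By Fermat: 6^{16} ≡ 1 mod 17. 70 = 4×16 + 6. So 6^{70} ≡ 6^{6} ≡ 8 mod 17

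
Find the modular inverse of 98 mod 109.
Since 109 is prime, by Fermat 98^(-1) ≡ 98^{107} ≡ 99 (mod 109). Verify: 98 × 99 = 9702 ≡ 1 (mod 109)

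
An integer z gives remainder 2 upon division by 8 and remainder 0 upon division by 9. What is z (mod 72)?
M = 8 × 9 = 72. M₁ = 9, y₁ ≡ 1 (mod 8). M₂ = 8, y₂ ≡ 8 (mod 9). z = 2×9×1 + 0×8×8 ≡ 18 (mod 72)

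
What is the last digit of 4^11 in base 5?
Using Fermat: 4^{4} ≡ 1 (mod 5). 11 ≡ 3 (mod 4). So 4^{11} ≡ 4^{3} ≡ 4 (mod 5)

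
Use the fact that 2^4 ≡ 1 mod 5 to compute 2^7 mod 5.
By Fermat: 2^{4} ≡ 1 mod 5. So 2^{7} = 2^{4} · 2^{3} ≡ 2^{3} ≡ 3 mod 5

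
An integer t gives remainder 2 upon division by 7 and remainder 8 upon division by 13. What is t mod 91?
M = 7 × 13 = 91. M₁ = 13, y₁ ≡ 6 mod 7. M₂ = 7, y₂ ≡ 2 mod 13. t = 2×13×6 + 8×7×2 ≡ 86 mod 91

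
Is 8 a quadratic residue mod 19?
By Euler's criterion: 8^{9} ≡ 18 (mod 19). Since this equals -1 (≡ 18), 8 is not a QR.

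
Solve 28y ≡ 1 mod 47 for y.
Since 47 is prime, by Fermat 28^(-1) ≡ 28^{45} ≡ 42 mod 47. Verify: 28 × 42 = 1176 ≡ 1 mod 47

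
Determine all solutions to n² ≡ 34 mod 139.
The square roots of 34 mod 139 are 112 and 27. Verify: 112² = 12544 ≡ 34 mod 139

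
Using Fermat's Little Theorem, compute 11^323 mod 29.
By Fermat: 11^{28} ≡ 1 mod 29. 323 ≡ 15 mod 28. So 11^{323} ≡ 11^{15} ≡ 18 mod 29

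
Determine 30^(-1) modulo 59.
Since 59 is prime, by Fermat 30^(-1) ≡ 30^{57} ≡ 2 mod 59. Verify: 30 × 2 = 60 ≡ 1 mod 59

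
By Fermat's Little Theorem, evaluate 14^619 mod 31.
By Fermat: 14^{30} ≡ 1 mod 31. 619 ≡ 19 mod 30. So 14^{619} ≡ 14^{19} ≡ 7 mod 31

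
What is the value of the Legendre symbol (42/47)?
(42/47) = 42^{23} mod 47 = 1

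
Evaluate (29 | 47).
(29/47) = 29^{23} mod 47 = -1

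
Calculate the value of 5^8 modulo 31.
By repeated squaring mod 31: 5^{1}≡5, 5^{2}≡25, 5^{4}≡5, 5^{8}≡25. So 5^{8} ≡ 25 mod 31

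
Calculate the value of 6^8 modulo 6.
By repeated squaring (mod 6): 6^{1}≡0, 6^{2}≡0, 6^{4}≡0, 6^{8}≡0. So 6^{8} ≡ 0 (mod 6)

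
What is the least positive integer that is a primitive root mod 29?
g = 2. Powers: [2, 4, 8, 16, 3, 6, 12, ...] generates all 28 non-zero residues.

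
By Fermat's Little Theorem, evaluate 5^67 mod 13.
By Fermat: 5^{12} ≡ 1 (mod 13). 67 = 5×12 + 7. So 5^{67} ≡ 5^{7} ≡ 8 (mod 13)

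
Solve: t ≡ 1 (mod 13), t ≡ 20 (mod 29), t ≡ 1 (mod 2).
M = 13 × 29 × 2 = 754. M₁ = 58, y₁ ≡ 11 (mod 13). M₂ = 26, y₂ ≡ 19 (mod 29). M₃ = 377, y₃ ≡ 1 (mod 2). t = 1×58×11 + 20×26×19 + 1×377×1 ≡ 339 (mod 754)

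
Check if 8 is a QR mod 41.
By Euler's criterion: 8^{20} ≡ 1 mod 41. Since this equals 1, 8 is a QR.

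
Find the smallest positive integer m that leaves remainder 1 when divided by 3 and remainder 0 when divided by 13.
M = 3 × 13 = 39. M₁ = 13, y₁ ≡ 1 mod 3. M₂ = 3, y₂ ≡ 9 mod 13. m = 1×13×1 + 0×3×9 ≡ 13 mod 39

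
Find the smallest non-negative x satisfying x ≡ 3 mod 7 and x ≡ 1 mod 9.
M = 7 × 9 = 63. M₁ = 9, y₁ ≡ 4 mod 7. M₂ = 7, y₂ ≡ 4 mod 9. x = 3×9×4 + 1×7×4 ≡ 10 mod 63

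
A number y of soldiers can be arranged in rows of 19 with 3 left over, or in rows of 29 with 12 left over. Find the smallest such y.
M = 19 × 29 = 551. M₁ = 29, y₁ ≡ 2 mod 19. M₂ = 19, y₂ ≡ 26 mod 29. y = 3×29×2 + 12×19×26 ≡ 41 mod 551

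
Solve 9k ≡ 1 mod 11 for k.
Since 11 is prime, by Fermat 9^(-1) ≡ 9^{9} ≡ 5 mod 11. Verify: 9 × 5 = 45 ≡ 1 mod 11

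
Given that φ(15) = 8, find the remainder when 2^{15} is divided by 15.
By Euler: 2^{8} ≡ 1 (mod 15) since gcd(2, 15) = 1. 15 = 1×8 + 7. So 2^{15} ≡ 2^{7} ≡ 8 (mod 15)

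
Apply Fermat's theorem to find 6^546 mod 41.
By Fermat: 6^{40} ≡ 1 mod 41. 546 ≡ 26 mod 40. So 6^{546} ≡ 6^{26} ≡ 2 mod 41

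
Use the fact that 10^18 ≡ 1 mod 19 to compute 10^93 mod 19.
By Fermat: 10^{18} ≡ 1 mod 19. 93 = 5×18 + 3. So 10^{93} ≡ 10^{3} ≡ 12 mod 19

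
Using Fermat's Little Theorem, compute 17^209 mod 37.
By Fermat: 17^{36} ≡ 1 mod 37. 209 ≡ 29 mod 36. So 17^{209} ≡ 17^{29} ≡ 5 mod 37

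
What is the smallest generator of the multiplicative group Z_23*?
g = 5. For each prime q|22: 5^{11}≡22, 5^{2}≡2, none ≡ 1, so ord_23(5) = 22 and 5 is a primitive root.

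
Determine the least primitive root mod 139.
g = 2. Powers: [2, 4, 8, 16, 32, 64, 128, ...] generates all 138 non-zero residues.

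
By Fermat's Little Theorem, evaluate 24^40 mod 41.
By Fermat's Little Theorem, 24^{40} ≡ 1 mod 41 since 41 is prime and gcd(24, 41) = 1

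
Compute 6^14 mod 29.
By repeated squaring mod 29: 6^{1}≡6, 6^{2}≡7, 6^{4}≡20, 6^{8}≡23. Then 6^{14} = 6^{8+4+2} ≡ 23 × 20 × 7 ≡ 1 mod 29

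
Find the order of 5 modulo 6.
Powers of 5 mod 6: 5^1≡5, 5^2≡1. ord_6(5) = 2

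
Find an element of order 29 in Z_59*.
3 has order 29 mod 59 since 3^{29} ≡ 1 (mod 59) and no smaller power works.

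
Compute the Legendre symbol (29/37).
(29/37) = 29^{18} mod 37 = -1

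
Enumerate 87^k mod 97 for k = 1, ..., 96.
87^1, 87^2, ..., 87^{96} mod 97: [87, 3, 67, 9, 7, 27, 21, 81, 63, 49, 92, 50, 82, 53, 52, 62, 59, 89, 80, 73, 46, 25, 41, 75, 26, 31, 78, 93, 40, 85, 23, 61, 69, 86, 13, 64, 39, 95, 20, 91, 60, 79, 83, 43, 55, 32, 68, 96, 10, 94, 30, 88, 90, 70, 76, 16, 34, 48, 5, 47, 15, 44, 45, 35, 38, 8, 17, 24, 51, 72, 56, 22, 71, 66, 19, 4, 57, 12, 74, 36, 28, 11, 84, 33, 58, 2, 77, 6, 37, 18, 14, 54, 42, 65, 29, 1]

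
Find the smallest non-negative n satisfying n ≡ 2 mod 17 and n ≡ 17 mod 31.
M = 17 × 31 = 527. M₁ = 31, y₁ ≡ 11 mod 17. M₂ = 17, y₂ ≡ 11 mod 31. n = 2×31×11 + 17×17×11 ≡ 172 mod 527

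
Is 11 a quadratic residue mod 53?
By Euler's criterion: 11^{26} ≡ 1 mod 53. Since this equals 1, 11 is a QR.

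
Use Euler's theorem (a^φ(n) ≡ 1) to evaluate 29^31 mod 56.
By Euler: 29^{24} ≡ 1 (mod 56) since gcd(29, 56) = 1. 31 = 1×24 + 7. So 29^{31} ≡ 29^{7} ≡ 29 (mod 56)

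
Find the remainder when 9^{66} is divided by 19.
By Fermat: 9^{18} ≡ 1 (mod 19). 66 = 3×18 + 12. So 9^{66} ≡ 9^{12} ≡ 7 (mod 19)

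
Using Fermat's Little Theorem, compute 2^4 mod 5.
By Fermat's Little Theorem, 2^{4} ≡ 1 mod 5 since 5 is prime and gcd(2, 5) = 1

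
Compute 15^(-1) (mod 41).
Since 41 is prime, by Fermat 15^(-1) ≡ 15^{39} ≡ 11 (mod 41). Verify: 15 × 11 = 165 ≡ 1 (mod 41)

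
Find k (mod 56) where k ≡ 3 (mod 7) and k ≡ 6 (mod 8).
M = 7 × 8 = 56. M₁ = 8, y₁ ≡ 1 (mod 7). M₂ = 7, y₂ ≡ 7 (mod 8). k = 3×8×1 + 6×7×7 ≡ 38 (mod 56)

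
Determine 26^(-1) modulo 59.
Since 59 is prime, by Fermat 26^(-1) ≡ 26^{57} ≡ 25 (mod 59). Verify: 26 × 25 = 650 ≡ 1 (mod 59)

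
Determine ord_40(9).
Powers of 9 mod 40: 9^1≡9, 9^2≡1. ord_40(9) = 2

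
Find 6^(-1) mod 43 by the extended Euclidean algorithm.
Extended GCD: 6(-7) + 43(1) = 1. So 6^(-1) ≡ -7 ≡ 36 mod 43. Verify: 6 × 36 = 216 ≡ 1 mod 43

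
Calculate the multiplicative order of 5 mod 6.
Powers of 5 mod 6: 5^1≡5, 5^2≡1. So the order of 5 is 2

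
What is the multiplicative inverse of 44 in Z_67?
Since 67 is prime, by Fermat 44^(-1) ≡ 44^{65} ≡ 32 mod 67. Verify: 44 × 32 = 1408 ≡ 1 mod 67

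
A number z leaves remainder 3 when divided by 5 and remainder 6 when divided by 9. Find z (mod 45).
M = 5 × 9 = 45. M₁ = 9, y₁ ≡ 4 (mod 5). M₂ = 5, y₂ ≡ 2 (mod 9). z = 3×9×4 + 6×5×2 ≡ 33 (mod 45)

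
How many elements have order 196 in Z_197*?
Number of primitive roots mod 197 = φ(p-1) = φ(196) = 84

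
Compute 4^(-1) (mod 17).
Since 17 is prime, by Fermat 4^(-1) ≡ 4^{15} ≡ 13 (mod 17). Verify: 4 × 13 = 52 ≡ 1 (mod 17)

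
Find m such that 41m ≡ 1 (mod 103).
Since 103 is prime, by Fermat 41^(-1) ≡ 41^{101} ≡ 98 (mod 103). Verify: 41 × 98 = 4018 ≡ 1 (mod 103)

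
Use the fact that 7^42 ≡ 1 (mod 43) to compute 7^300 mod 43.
By Fermat: 7^{42} ≡ 1 (mod 43). 300 ≡ 6 (mod 42). So 7^{300} ≡ 7^{6} ≡ 1 (mod 43)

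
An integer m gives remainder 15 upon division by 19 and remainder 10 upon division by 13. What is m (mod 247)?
M = 19 × 13 = 247. M₁ = 13, y₁ ≡ 3 (mod 19). M₂ = 19, y₂ ≡ 11 (mod 13). m = 15×13×3 + 10×19×11 ≡ 205 (mod 247)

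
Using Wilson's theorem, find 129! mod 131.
(130)! = (129)! × (130) ≡ -1 (mod 131). So (129)! ≡ -1 × (130)^(-1) ≡ (-1)×(-1) = 1 (mod 131)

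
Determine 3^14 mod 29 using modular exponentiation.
By repeated squaring mod 29: 3^{1}≡3, 3^{2}≡9, 3^{4}≡23, 3^{8}≡7. Then 3^{14} = 3^{8+4+2} ≡ 7 × 23 × 9 ≡ 28 mod 29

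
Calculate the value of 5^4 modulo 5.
5^{4} = 625 ≡ 0 (mod 5)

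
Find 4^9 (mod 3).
Using Fermat: 4^{2} ≡ 1 (mod 3). 9 ≡ 1 (mod 2). So 4^{9} ≡ 4^{1} ≡ 1 (mod 3)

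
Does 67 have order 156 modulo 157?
67^{13} ≡ 1 (mod 157) and 13 < 156, so ord_157(67) = 13 ≠ 156 and 67 is not a primitive root.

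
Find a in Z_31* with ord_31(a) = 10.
15 has order 10 mod 31 since 15^{10} ≡ 1 (mod 31) and no smaller power works.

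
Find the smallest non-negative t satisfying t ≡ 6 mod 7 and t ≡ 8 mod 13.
M = 7 × 13 = 91. M₁ = 13, y₁ ≡ 6 mod 7. M₂ = 7, y₂ ≡ 2 mod 13. t = 6×13×6 + 8×7×2 ≡ 34 mod 91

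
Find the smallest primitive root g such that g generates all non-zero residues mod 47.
g = 5. For each prime q|46: 5^{23}≡46, 5^{2}≡25, none ≡ 1, so ord_47(5) = 46 and 5 is a primitive root.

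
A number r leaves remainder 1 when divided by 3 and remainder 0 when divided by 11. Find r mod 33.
M = 3 × 11 = 33. M₁ = 11, y₁ ≡ 2 mod 3. M₂ = 3, y₂ ≡ 4 mod 11. r = 1×11×2 + 0×3×4 ≡ 22 mod 33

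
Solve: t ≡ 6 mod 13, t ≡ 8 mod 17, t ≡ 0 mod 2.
M = 13 × 17 × 2 = 442. M₁ = 34, y₁ ≡ 5 mod 13. M₂ = 26, y₂ ≡ 2 mod 17. M₃ = 221, y₃ ≡ 1 mod 2. t = 6×34×5 + 8×26×2 + 0×221×1 ≡ 110 mod 442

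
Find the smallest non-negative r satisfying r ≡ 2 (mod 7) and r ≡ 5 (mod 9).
M = 7 × 9 = 63. M₁ = 9, y₁ ≡ 4 (mod 7). M₂ = 7, y₂ ≡ 4 (mod 9). r = 2×9×4 + 5×7×4 ≡ 23 (mod 63)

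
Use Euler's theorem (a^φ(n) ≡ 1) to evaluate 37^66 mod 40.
By Euler: 37^{16} ≡ 1 (mod 40) since gcd(37, 40) = 1. 66 = 4×16 + 2. So 37^{66} ≡ 37^{2} ≡ 9 (mod 40)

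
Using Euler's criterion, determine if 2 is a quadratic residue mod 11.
By Euler's criterion: 2^{5} ≡ 10 (mod 11). Since this equals -1 (≡ 10), 2 is not a QR.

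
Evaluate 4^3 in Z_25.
4^{3} = 64 ≡ 14 mod 25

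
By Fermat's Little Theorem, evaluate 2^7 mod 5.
By Fermat: 2^{4} ≡ 1 mod 5. So 2^{7} = 2^{4} · 2^{3} ≡ 2^{3} ≡ 3 mod 5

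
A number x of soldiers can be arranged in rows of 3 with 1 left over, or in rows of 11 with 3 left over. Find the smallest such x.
M = 3 × 11 = 33. M₁ = 11, y₁ ≡ 2 (mod 3). M₂ = 3, y₂ ≡ 4 (mod 11). x = 1×11×2 + 3×3×4 ≡ 25 (mod 33)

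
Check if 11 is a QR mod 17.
By Euler's criterion: 11^{8} ≡ 16 (mod 17). Since this equals -1 (≡ 16), 11 is not a QR.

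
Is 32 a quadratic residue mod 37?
By Euler's criterion: 32^{18} ≡ 36 mod 37. Since this equals -1 (≡ 36), 32 is not a QR.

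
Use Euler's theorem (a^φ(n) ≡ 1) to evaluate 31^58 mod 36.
By Euler: 31^{12} ≡ 1 (mod 36) since gcd(31, 36) = 1. 58 = 4×12 + 10. So 31^{58} ≡ 31^{10} ≡ 13 (mod 36)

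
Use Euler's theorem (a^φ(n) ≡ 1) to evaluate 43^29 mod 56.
By Euler: 43^{24} ≡ 1 mod 56 since gcd(43, 56) = 1. 29 = 1×24 + 5. So 43^{29} ≡ 43^{5} ≡ 43 mod 56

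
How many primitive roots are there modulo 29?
A prime p has φ(p-1) primitive roots; here φ(28) = 12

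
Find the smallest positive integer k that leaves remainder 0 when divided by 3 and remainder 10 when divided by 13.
M = 3 × 13 = 39. M₁ = 13, y₁ ≡ 1 (mod 3). M₂ = 3, y₂ ≡ 9 (mod 13). k = 0×13×1 + 10×3×9 ≡ 36 (mod 39)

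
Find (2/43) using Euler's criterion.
(2/43) = 2^{21} mod 43 = -1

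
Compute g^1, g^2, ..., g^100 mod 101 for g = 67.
67^1, 67^2, ..., 67^{100} mod 101: [67, 45, 86, 5, 32, 23, 26, 25, 59, 14, 29, 24, 93, 70, 44, 19, 61, 47, 18, 95, 2, 33, 90, 71, 10, 64, 46, 52, 50, 17, 28, 58, 48, 85, 39, 88, 38, 21, 94, 36, 89, 4, 66, 79, 41, 20, 27, 92, 3, 100, 34, 56, 15, 96, 69, 78, 75, 76, 42, 87, 72, 77, 8, 31, 57, 82, 40, 54, 83, 6, 99, 68, 11, 30, 91, 37, 55, 49, 51, 84, 73, 43, 53, 16, 62, 13, 63, 80, 7, 65, 12, 97, 35, 22, 60, 81, 74, 9, 98, 1]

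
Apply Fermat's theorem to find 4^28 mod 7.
By Fermat: 4^{6} ≡ 1 mod 7. 28 = 4×6 + 4. So 4^{28} ≡ 4^{4} ≡ 4 mod 7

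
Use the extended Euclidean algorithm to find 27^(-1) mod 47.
Extended GCD: 27(7) + 47(-4) = 1. So 27^(-1) ≡ 7 (mod 47). Verify: 27 × 7 = 189 ≡ 1 (mod 47)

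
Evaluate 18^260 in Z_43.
Using Fermat: 18^{42} ≡ 1 mod 43. 260 ≡ 8 mod 42. So 18^{260} ≡ 18^{8} ≡ 40 mod 43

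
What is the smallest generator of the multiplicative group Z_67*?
g = 2. For each prime q|66: 2^{33}≡66, 2^{22}≡37, 2^{6}≡64, none ≡ 1, so ord_67(2) = 66 and 2 is a primitive root.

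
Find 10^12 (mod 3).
Using Fermat: 10^{2} ≡ 1 (mod 3). 12 ≡ 0 (mod 2). So 10^{12} ≡ 10^{0} ≡ 1 (mod 3)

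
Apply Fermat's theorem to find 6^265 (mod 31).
By Fermat: 6^{30} ≡ 1 (mod 31). 265 ≡ 25 (mod 30). So 6^{265} ≡ 6^{25} ≡ 6 (mod 31)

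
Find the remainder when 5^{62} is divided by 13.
By Fermat: 5^{12} ≡ 1 mod 13. 62 = 5×12 + 2. So 5^{62} ≡ 5^{2} ≡ 12 mod 13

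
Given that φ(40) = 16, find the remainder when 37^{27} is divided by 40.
By Euler: 37^{16} ≡ 1 (mod 40) since gcd(37, 40) = 1. 27 = 1×16 + 11. So 37^{27} ≡ 37^{11} ≡ 13 (mod 40)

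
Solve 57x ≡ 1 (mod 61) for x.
Since 61 is prime, by Fermat 57^(-1) ≡ 57^{59} ≡ 15 (mod 61). Verify: 57 × 15 = 855 ≡ 1 (mod 61)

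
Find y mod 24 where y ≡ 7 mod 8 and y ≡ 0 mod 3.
M = 8 × 3 = 24. M₁ = 3, y₁ ≡ 3 mod 8. M₂ = 8, y₂ ≡ 2 mod 3. y = 7×3×3 + 0×8×2 ≡ 15 mod 24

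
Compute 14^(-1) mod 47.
Since 47 is prime, by Fermat 14^(-1) ≡ 14^{45} ≡ 37 mod 47. Verify: 14 × 37 = 518 ≡ 1 mod 47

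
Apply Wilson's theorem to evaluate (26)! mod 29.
(28)! = (26)! × (27) × (28) ≡ -1 mod 29. So (26)! ≡ -1 × [(28)(27)]^(-1) ≡ 14 mod 29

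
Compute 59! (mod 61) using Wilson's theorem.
(60)! = (59)! × (60) ≡ -1 (mod 61). So (59)! ≡ -1 × (60)^(-1) ≡ (-1)×(-1) = 1 (mod 61)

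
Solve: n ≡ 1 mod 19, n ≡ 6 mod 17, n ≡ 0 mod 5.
M = 19 × 17 × 5 = 1615. M₁ = 85, y₁ ≡ 17 mod 19. M₂ = 95, y₂ ≡ 12 mod 17. M₃ = 323, y₃ ≡ 2 mod 5. n = 1×85×17 + 6×95×12 + 0×323×2 ≡ 210 mod 1615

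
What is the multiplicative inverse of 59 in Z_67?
Since 67 is prime, by Fermat 59^(-1) ≡ 59^{65} ≡ 25 mod 67. Verify: 59 × 25 = 1475 ≡ 1 mod 67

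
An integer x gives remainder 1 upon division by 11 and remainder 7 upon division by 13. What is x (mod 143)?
M = 11 × 13 = 143. M₁ = 13, y₁ ≡ 6 (mod 11). M₂ = 11, y₂ ≡ 6 (mod 13). x = 1×13×6 + 7×11×6 ≡ 111 (mod 143)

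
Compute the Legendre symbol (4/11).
(4/11) = 4^{5} mod 11 = 1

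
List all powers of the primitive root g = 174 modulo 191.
174^1, 174^2, ..., 174^{190} mod 191: [174, 98, 53, 54, 37, 135, 188, 51, 88, 32, 29, 80, 168, 9, 38, 118, 95, 104, 142, 69, 164, 77, 28, 97, 70, 147, 175, 81, 151, 107, 91, 172, 132, 48, 139, 120, 61, 109, 57, 177, 47, 156, 22, 8, 55, 20, 42, 50, 105, 125, 167, 26, 131, 65, 41, 67, 7, 72, 113, 180, 187, 68, 181, 170, 166, 43, 33, 12, 178, 30, 63, 75, 62, 92, 155, 39, 101, 2, 157, 5, 106, 108, 74, 79, 185, 102, 176, 64, 58, 160, 145, 18, 76, 45, 190, 17, 93, 138, 137, 154, 56, 3, 140, 103, 159, 162, 111, 23, 182, 153, 73, 96, 87, 49, 122, 27, 114, 163, 94, 121, 44, 16, 110, 40, 84, 100, 19, 59, 143, 52, 71, 130, 82, 134, 14, 144, 35, 169, 183, 136, 171, 149, 141, 86, 66, 24, 165, 60, 126, 150, 124, 184, 119, 78, 11, 4, 123, 10, 21, 25, 148, 158, 179, 13, 161, 128, 116, 129, 99, 36, 152, 90, 189, 34, 186, 85, 83, 117, 112, 6, 89, 15, 127, 133, 31, 46, 173, 115, 146, 1]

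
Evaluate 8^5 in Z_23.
By repeated squaring (mod 23): 8^{1}≡8, 8^{2}≡18, 8^{4}≡2. Then 8^{5} = 8^{4+1} ≡ 2 × 8 ≡ 16 (mod 23)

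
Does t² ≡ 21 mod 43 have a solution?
By Euler's criterion: 21^{21} ≡ 1 mod 43. Since this equals 1, 21 is a QR.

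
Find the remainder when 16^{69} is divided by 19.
By Fermat: 16^{18} ≡ 1 mod 19. 69 = 3×18 + 15. So 16^{69} ≡ 16^{15} ≡ 7 mod 19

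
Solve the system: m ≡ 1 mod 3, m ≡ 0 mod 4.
M = 3 × 4 = 12. M₁ = 4, y₁ ≡ 1 mod 3. M₂ = 3, y₂ ≡ 3 mod 4. m = 1×4×1 + 0×3×3 ≡ 4 mod 12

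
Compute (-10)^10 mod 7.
Using Fermat: (-10)^{6} ≡ 1 (mod 7). 10 ≡ 4 (mod 6). So (-10)^{10} ≡ (-10)^{4} ≡ 4 (mod 7)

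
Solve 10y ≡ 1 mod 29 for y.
Since 29 is prime, by Fermat 10^(-1) ≡ 10^{27} ≡ 3 mod 29. Verify: 10 × 3 = 30 ≡ 1 mod 29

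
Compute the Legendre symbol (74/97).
(74/97) = 74^{48} mod 97 = -1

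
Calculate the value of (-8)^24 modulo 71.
By repeated squaring mod 71: (-8)^{1}≡63, (-8)^{2}≡64, (-8)^{4}≡49, (-8)^{8}≡58, (-8)^{16}≡27. Then (-8)^{24} = (-8)^{16+8} ≡ 27 × 58 ≡ 4 mod 71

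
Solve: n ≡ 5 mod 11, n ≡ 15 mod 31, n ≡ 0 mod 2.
M = 11 × 31 × 2 = 682. M₁ = 62, y₁ ≡ 8 mod 11. M₂ = 22, y₂ ≡ 24 mod 31. M₃ = 341, y₃ ≡ 1 mod 2. n = 5×62×8 + 15×22×24 + 0×341×1 ≡ 170 mod 682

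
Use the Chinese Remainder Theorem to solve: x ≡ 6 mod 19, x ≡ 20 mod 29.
M = 19 × 29 = 551. M₁ = 29, y₁ ≡ 2 mod 19. M₂ = 19, y₂ ≡ 26 mod 29. x = 6×29×2 + 20×19×26 ≡ 310 mod 551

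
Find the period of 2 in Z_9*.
Powers of 2 mod 9: 2^1≡2, 2^2≡4, 2^3≡8, 2^4≡7, 2^5≡5, 2^6≡1. So the order of 2 is 6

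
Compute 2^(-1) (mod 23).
Since 23 is prime, by Fermat 2^(-1) ≡ 2^{21} ≡ 12 (mod 23). Verify: 2 × 12 = 24 ≡ 1 (mod 23)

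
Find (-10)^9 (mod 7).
Using Fermat: (-10)^{6} ≡ 1 (mod 7). 9 ≡ 3 (mod 6). So (-10)^{9} ≡ (-10)^{3} ≡ 1 (mod 7)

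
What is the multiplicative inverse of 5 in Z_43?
Since 43 is prime, by Fermat 5^(-1) ≡ 5^{41} ≡ 26 (mod 43). Verify: 5 × 26 = 130 ≡ 1 (mod 43)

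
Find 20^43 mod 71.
By repeated squaring mod 71: 20^{1}≡20, 20^{2}≡45, 20^{4}≡37, 20^{8}≡20, 20^{16}≡45, 20^{32}≡37. Then 20^{43} = 20^{32+8+2+1} ≡ 37 × 20 × 45 × 20 ≡ 20 mod 71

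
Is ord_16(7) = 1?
Powers of 7 mod 16: 7^1≡7, 7^2≡1. 7^1≡7≢1, so ord ≠ 1. No, the actual order is 2.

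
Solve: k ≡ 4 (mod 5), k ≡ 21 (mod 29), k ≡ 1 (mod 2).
M = 5 × 29 × 2 = 290. M₁ = 58, y₁ ≡ 2 (mod 5). M₂ = 10, y₂ ≡ 3 (mod 29). M₃ = 145, y₃ ≡ 1 (mod 2). k = 4×58×2 + 21×10×3 + 1×145×1 ≡ 79 (mod 290)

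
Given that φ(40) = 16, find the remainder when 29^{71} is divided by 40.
By Euler: 29^{16} ≡ 1 (mod 40) since gcd(29, 40) = 1. 71 = 4×16 + 7. So 29^{71} ≡ 29^{7} ≡ 29 (mod 40)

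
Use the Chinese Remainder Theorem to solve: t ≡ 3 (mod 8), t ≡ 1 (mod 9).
M = 8 × 9 = 72. M₁ = 9, y₁ ≡ 1 (mod 8). M₂ = 8, y₂ ≡ 8 (mod 9). t = 3×9×1 + 1×8×8 ≡ 19 (mod 72)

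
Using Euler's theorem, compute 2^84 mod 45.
By Euler: 2^{24} ≡ 1 mod 45 since gcd(2, 45) = 1. 84 = 3×24 + 12. So 2^{84} ≡ 2^{12} ≡ 1 mod 45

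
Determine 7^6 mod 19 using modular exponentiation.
By repeated squaring mod 19: 7^{1}≡7, 7^{2}≡11, 7^{4}≡7. Then 7^{6} = 7^{4+2} ≡ 7 × 11 ≡ 1 mod 19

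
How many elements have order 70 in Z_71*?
Number of primitive roots mod 71 = φ(p-1) = φ(70) = 24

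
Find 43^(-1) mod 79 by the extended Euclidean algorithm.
Extended GCD: 43(-11) + 79(6) = 1. So 43^(-1) ≡ -11 ≡ 68 mod 79. Verify: 43 × 68 = 2924 ≡ 1 mod 79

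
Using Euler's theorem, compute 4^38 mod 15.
By Euler: 4^{8} ≡ 1 (mod 15) since gcd(4, 15) = 1. 38 = 4×8 + 6. So 4^{38} ≡ 4^{6} ≡ 1 (mod 15)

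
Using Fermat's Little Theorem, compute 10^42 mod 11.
By Fermat: 10^{10} ≡ 1 (mod 11). 42 = 4×10 + 2. So 10^{42} ≡ 10^{2} ≡ 1 (mod 11)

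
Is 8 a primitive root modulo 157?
8^{52} ≡ 1 (mod 157) and 52 < 156, so ord_157(8) = 52 ≠ 156 and 8 is not a primitive root.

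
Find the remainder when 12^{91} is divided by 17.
By Fermat: 12^{16} ≡ 1 (mod 17). 91 = 5×16 + 11. So 12^{91} ≡ 12^{11} ≡ 6 (mod 17)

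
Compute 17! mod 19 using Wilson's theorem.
(18)! = (17)! × (18) ≡ -1 mod 19. So (17)! ≡ -1 × (18)^(-1) ≡ (-1)×(-1) = 1 mod 19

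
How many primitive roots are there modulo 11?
Number of primitive roots mod 11 = φ(p-1) = φ(10) = 4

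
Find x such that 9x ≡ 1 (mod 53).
Since 53 is prime, by Fermat 9^(-1) ≡ 9^{51} ≡ 6 (mod 53). Verify: 9 × 6 = 54 ≡ 1 (mod 53)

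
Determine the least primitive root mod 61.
g = 2. Powers: [2, 4, 8, 16, 32, 3, 6, 12, 24, ...] generates all 60 non-zero residues.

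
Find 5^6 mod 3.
Using Fermat: 5^{2} ≡ 1 mod 3. 6 ≡ 0 mod 2. So 5^{6} ≡ 5^{0} ≡ 1 mod 3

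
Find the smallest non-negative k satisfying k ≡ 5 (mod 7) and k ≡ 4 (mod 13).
M = 7 × 13 = 91. M₁ = 13, y₁ ≡ 6 (mod 7). M₂ = 7, y₂ ≡ 2 (mod 13). k = 5×13×6 + 4×7×2 ≡ 82 (mod 91)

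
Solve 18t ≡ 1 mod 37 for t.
Since 37 is prime, by Fermat 18^(-1) ≡ 18^{35} ≡ 35 mod 37. Verify: 18 × 35 = 630 ≡ 1 mod 37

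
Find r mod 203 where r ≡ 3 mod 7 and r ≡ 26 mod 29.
M = 7 × 29 = 203. M₁ = 29, y₁ ≡ 1 mod 7. M₂ = 7, y₂ ≡ 25 mod 29. r = 3×29×1 + 26×7×25 ≡ 171 mod 203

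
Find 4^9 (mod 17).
By repeated squaring (mod 17): 4^{1}≡4, 4^{2}≡16, 4^{4}≡1, 4^{8}≡1. Then 4^{9} = 4^{8+1} ≡ 1 × 4 ≡ 4 (mod 17)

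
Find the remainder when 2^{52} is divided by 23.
By Fermat: 2^{22} ≡ 1 (mod 23). 52 = 2×22 + 8. So 2^{52} ≡ 2^{8} ≡ 3 (mod 23)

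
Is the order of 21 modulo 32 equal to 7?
Powers of 21 mod 32: 21^1≡21, 21^2≡25, 21^3≡13, 21^4≡17, 21^5≡5, 21^6≡9, 21^7≡29, 21^8≡1. 21^7≡29≢1, so ord ≠ 7. No, the actual order is 8.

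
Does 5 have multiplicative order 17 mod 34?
Powers of 5 mod 34: 5^1≡5, 5^2≡25, 5^3≡23, 5^4≡13, 5^5≡31, 5^6≡19, 5^7≡27, 5^8≡33, 5^9≡29, 5^10≡9, 5^11≡11, 5^12≡21, 5^13≡3, 5^14≡15, 5^15≡7, 5^16≡1. Already 5^16≡1, so the order is 16 < 17. No, the actual order is 16.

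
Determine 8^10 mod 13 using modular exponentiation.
By repeated squaring mod 13: 8^{1}≡8, 8^{2}≡12, 8^{4}≡1, 8^{8}≡1. Then 8^{10} = 8^{8+2} ≡ 1 × 12 ≡ 12 mod 13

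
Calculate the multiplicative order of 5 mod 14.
Powers of 5 mod 14: 5^1≡5, 5^2≡11, 5^3≡13, 5^4≡9, 5^5≡3, 5^6≡1. Order = 6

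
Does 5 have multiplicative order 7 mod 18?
Powers of 5 mod 18: 5^1≡5, 5^2≡7, 5^3≡17, 5^4≡13, 5^5≡11, 5^6≡1. Already 5^6≡1, so the order is 6 < 7. No, the actual order is 6.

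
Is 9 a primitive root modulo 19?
9^{9} ≡ 1 mod 19 and 9 < 18, so ord_19(9) = 9 ≠ 18 and 9 is not a primitive root.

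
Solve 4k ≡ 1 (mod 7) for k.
Since 7 is prime, by Fermat 4^(-1) ≡ 4^{5} ≡ 2 (mod 7). Verify: 4 × 2 = 8 ≡ 1 (mod 7)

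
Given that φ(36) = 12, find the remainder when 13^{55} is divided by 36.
By Euler: 13^{12} ≡ 1 (mod 36) since gcd(13, 36) = 1. 55 = 4×12 + 7. So 13^{55} ≡ 13^{7} ≡ 13 (mod 36)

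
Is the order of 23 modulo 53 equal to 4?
Powers of 23 mod 53: 23^1≡23, 23^2≡52, 23^3≡30, 23^4≡1. First k with 23^k≡1 is k=4. Yes, ord_53(23) = 4.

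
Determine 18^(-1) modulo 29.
Since 29 is prime, by Fermat 18^(-1) ≡ 18^{27} ≡ 21 (mod 29). Verify: 18 × 21 = 378 ≡ 1 (mod 29)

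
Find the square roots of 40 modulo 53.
The square roots of 40 mod 53 are 27 and 26. Verify: 27² = 729 ≡ 40 mod 53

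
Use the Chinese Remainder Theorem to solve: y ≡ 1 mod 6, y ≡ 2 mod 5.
M = 6 × 5 = 30. M₁ = 5, y₁ ≡ 5 mod 6. M₂ = 6, y₂ ≡ 1 mod 5. y = 1×5×5 + 2×6×1 ≡ 7 mod 30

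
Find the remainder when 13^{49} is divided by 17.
By Fermat: 13^{16} ≡ 1 mod 17. 49 = 3×16 + 1. So 13^{49} ≡ 13^{1} ≡ 13 mod 17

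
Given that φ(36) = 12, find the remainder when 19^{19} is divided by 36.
By Euler: 19^{12} ≡ 1 (mod 36) since gcd(19, 36) = 1. 19 = 1×12 + 7. So 19^{19} ≡ 19^{7} ≡ 19 (mod 36)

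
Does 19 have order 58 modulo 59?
19^{29} ≡ 1 mod 59 and 29 < 58, so ord_59(19) = 29 ≠ 58 and 19 is not a primitive root.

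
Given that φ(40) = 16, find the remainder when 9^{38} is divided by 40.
By Euler: 9^{16} ≡ 1 (mod 40) since gcd(9, 40) = 1. 38 = 2×16 + 6. So 9^{38} ≡ 9^{6} ≡ 1 (mod 40)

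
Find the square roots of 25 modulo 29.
The square roots of 25 mod 29 are 24 and 5. Verify: 24² = 576 ≡ 25 (mod 29)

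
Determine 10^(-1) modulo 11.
Since 11 is prime, by Fermat 10^(-1) ≡ 10^{9} ≡ 10 (mod 11). Verify: 10 × 10 = 100 ≡ 1 (mod 11)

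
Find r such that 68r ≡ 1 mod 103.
Since 103 is prime, by Fermat 68^(-1) ≡ 68^{101} ≡ 50 mod 103. Verify: 68 × 50 = 3400 ≡ 1 mod 103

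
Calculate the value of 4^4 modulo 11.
4^{4} = 256 ≡ 3 (mod 11)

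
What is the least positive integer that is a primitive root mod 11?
g = 2. For each prime q|10: 2^{5}≡10, 2^{2}≡4, none ≡ 1, so ord_11(2) = 10 and 2 is a primitive root.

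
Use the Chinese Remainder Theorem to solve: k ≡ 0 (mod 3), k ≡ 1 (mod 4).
M = 3 × 4 = 12. M₁ = 4, y₁ ≡ 1 (mod 3). M₂ = 3, y₂ ≡ 3 (mod 4). k = 0×4×1 + 1×3×3 ≡ 9 (mod 12)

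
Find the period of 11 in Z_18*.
Powers of 11 mod 18: 11^1≡11, 11^2≡13, 11^3≡17, 11^4≡7, 11^5≡5, 11^6≡1. So the order of 11 is 6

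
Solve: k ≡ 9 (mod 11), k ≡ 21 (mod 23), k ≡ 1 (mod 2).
M = 11 × 23 × 2 = 506. M₁ = 46, y₁ ≡ 6 (mod 11). M₂ = 22, y₂ ≡ 22 (mod 23). M₃ = 253, y₃ ≡ 1 (mod 2). k = 9×46×6 + 21×22×22 + 1×253×1 ≡ 251 (mod 506)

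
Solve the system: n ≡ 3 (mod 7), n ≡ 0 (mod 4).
M = 7 × 4 = 28. M₁ = 4, y₁ ≡ 2 (mod 7). M₂ = 7, y₂ ≡ 3 (mod 4). n = 3×4×2 + 0×7×3 ≡ 24 (mod 28)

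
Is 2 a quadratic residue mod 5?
By Euler's criterion: 2^{2} ≡ 4 (mod 5). Since this equals -1 (≡ 4), 2 is not a QR.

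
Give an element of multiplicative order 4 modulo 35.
8 has order 4 mod 35 since 8^{4} ≡ 1 (mod 35) and no smaller power works.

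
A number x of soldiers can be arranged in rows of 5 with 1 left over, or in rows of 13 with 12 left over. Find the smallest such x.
M = 5 × 13 = 65. M₁ = 13, y₁ ≡ 2 mod 5. M₂ = 5, y₂ ≡ 8 mod 13. x = 1×13×2 + 12×5×8 ≡ 51 mod 65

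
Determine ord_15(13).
Powers of 13 mod 15: 13^1≡13, 13^2≡4, 13^3≡7, 13^4≡1. So the order of 13 is 4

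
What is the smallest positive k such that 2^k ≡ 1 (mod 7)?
Powers of 2 mod 7: 2^1≡2, 2^2≡4, 2^3≡1. Order = 3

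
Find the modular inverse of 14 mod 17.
Since 17 is prime, by Fermat 14^(-1) ≡ 14^{15} ≡ 11 mod 17. Verify: 14 × 11 = 154 ≡ 1 mod 17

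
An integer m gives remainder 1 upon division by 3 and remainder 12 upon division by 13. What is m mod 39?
M = 3 × 13 = 39. M₁ = 13, y₁ ≡ 1 mod 3. M₂ = 3, y₂ ≡ 9 mod 13. m = 1×13×1 + 12×3×9 ≡ 25 mod 39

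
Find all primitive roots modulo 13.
There are φ(12) = 4 primitive roots mod 13: {2, 6, 7, 11}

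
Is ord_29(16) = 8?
Powers of 16 mod 29: 16^1≡16, 16^2≡24, 16^3≡7, 16^4≡25, 16^5≡23, 16^6≡20, 16^7≡1. Already 16^7≡1, so the order is 7 < 8. No, the actual order is 7.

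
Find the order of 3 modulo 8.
Powers of 3 mod 8: 3^1≡3, 3^2≡1. Order = 2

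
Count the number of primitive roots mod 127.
There are φ(127-1) = φ(126) = 36 primitive roots modulo 127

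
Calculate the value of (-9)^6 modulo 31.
By repeated squaring mod 31: (-9)^{1}≡22, (-9)^{2}≡19, (-9)^{4}≡20. Then (-9)^{6} = (-9)^{4+2} ≡ 20 × 19 ≡ 8 mod 31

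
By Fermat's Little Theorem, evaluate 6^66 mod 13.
By Fermat: 6^{12} ≡ 1 (mod 13). 66 = 5×12 + 6. So 6^{66} ≡ 6^{6} ≡ 12 (mod 13)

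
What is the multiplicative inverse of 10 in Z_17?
Since 17 is prime, by Fermat 10^(-1) ≡ 10^{15} ≡ 12 mod 17. Verify: 10 × 12 = 120 ≡ 1 mod 17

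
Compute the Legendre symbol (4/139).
(4/139) = 4^{69} mod 139 = 1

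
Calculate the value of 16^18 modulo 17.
Using Fermat: 16^{16} ≡ 1 (mod 17). 18 ≡ 2 (mod 16). So 16^{18} ≡ 16^{2} ≡ 1 (mod 17)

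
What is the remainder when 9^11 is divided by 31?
By repeated squaring (mod 31): 9^{1}≡9, 9^{2}≡19, 9^{4}≡20, 9^{8}≡28. Then 9^{11} = 9^{8+2+1} ≡ 28 × 19 × 9 ≡ 14 (mod 31)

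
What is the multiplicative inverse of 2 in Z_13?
Since 13 is prime, by Fermat 2^(-1) ≡ 2^{11} ≡ 7 mod 13. Verify: 2 × 7 = 14 ≡ 1 mod 13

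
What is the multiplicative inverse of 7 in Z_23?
Since 23 is prime, by Fermat 7^(-1) ≡ 7^{21} ≡ 10 mod 23. Verify: 7 × 10 = 70 ≡ 1 mod 23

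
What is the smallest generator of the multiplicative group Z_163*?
g = 2. For each prime q|162: 2^{81}≡162, 2^{54}≡104, none ≡ 1, so ord_163(2) = 162 and 2 is a primitive root.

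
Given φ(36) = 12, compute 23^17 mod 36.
By Euler: 23^{12} ≡ 1 (mod 36) since gcd(23, 36) = 1. 17 = 1×12 + 5. So 23^{17} ≡ 23^{5} ≡ 11 (mod 36)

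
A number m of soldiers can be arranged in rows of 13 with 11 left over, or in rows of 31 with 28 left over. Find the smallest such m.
M = 13 × 31 = 403. M₁ = 31, y₁ ≡ 8 mod 13. M₂ = 13, y₂ ≡ 12 mod 31. m = 11×31×8 + 28×13×12 ≡ 245 mod 403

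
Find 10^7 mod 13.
By repeated squaring mod 13: 10^{1}≡10, 10^{2}≡9, 10^{4}≡3. Then 10^{7} = 10^{4+2+1} ≡ 3 × 9 × 10 ≡ 10 mod 13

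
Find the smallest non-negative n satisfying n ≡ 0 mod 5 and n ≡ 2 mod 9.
M = 5 × 9 = 45. M₁ = 9, y₁ ≡ 4 mod 5. M₂ = 5, y₂ ≡ 2 mod 9. n = 0×9×4 + 2×5×2 ≡ 20 mod 45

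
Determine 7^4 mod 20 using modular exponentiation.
7^{4} = 2401 ≡ 1 mod 20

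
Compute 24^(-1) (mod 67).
Since 67 is prime, by Fermat 24^(-1) ≡ 24^{65} ≡ 14 (mod 67). Verify: 24 × 14 = 336 ≡ 1 (mod 67)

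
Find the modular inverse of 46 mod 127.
Since 127 is prime, by Fermat 46^(-1) ≡ 46^{125} ≡ 58 (mod 127). Verify: 46 × 58 = 2668 ≡ 1 (mod 127)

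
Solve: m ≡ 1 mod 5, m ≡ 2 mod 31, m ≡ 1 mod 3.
M = 5 × 31 × 3 = 465. M₁ = 93, y₁ ≡ 2 mod 5. M₂ = 15, y₂ ≡ 29 mod 31. M₃ = 155, y₃ ≡ 2 mod 3. m = 1×93×2 + 2×15×29 + 1×155×2 ≡ 436 mod 465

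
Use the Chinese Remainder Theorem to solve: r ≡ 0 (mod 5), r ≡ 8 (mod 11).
M = 5 × 11 = 55. M₁ = 11, y₁ ≡ 1 (mod 5). M₂ = 5, y₂ ≡ 9 (mod 11). r = 0×11×1 + 8×5×9 ≡ 30 (mod 55)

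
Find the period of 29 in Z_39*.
Powers of 29 mod 39: 29^1≡29, 29^2≡22, 29^3≡14, 29^4≡16, 29^5≡35, 29^6≡1. Order = 6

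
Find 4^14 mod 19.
By repeated squaring mod 19: 4^{1}≡4, 4^{2}≡16, 4^{4}≡9, 4^{8}≡5. Then 4^{14} = 4^{8+4+2} ≡ 5 × 9 × 16 ≡ 17 mod 19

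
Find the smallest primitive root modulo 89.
g = 3. Powers: [3, 9, 27, 81, 65, 17, 51, 64, ...] generates all 88 non-zero residues.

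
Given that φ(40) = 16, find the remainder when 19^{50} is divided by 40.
By Euler: 19^{16} ≡ 1 mod 40 since gcd(19, 40) = 1. 50 = 3×16 + 2. So 19^{50} ≡ 19^{2} ≡ 1 mod 40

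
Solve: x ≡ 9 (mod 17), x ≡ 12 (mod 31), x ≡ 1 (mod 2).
M = 17 × 31 × 2 = 1054. M₁ = 62, y₁ ≡ 14 (mod 17). M₂ = 34, y₂ ≡ 21 (mod 31). M₃ = 527, y₃ ≡ 1 (mod 2). x = 9×62×14 + 12×34×21 + 1×527×1 ≡ 43 (mod 1054)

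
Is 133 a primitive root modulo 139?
133^{46} ≡ 1 (mod 139) and 46 < 138, so ord_139(133) = 46 ≠ 138 and 133 is not a primitive root.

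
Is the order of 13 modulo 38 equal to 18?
Powers of 13 mod 38: 13^1≡13, 13^2≡17, 13^3≡31, 13^4≡23, 13^5≡33, 13^6≡11, 13^7≡29, 13^8≡35, 13^9≡37, 13^10≡25, 13^11≡21, 13^12≡7, 13^13≡15, 13^14≡5, 13^15≡27, 13^16≡9, 13^17≡3, 13^18≡1. First k with 13^k≡1 is k=18. Yes, ord_38(13) = 18.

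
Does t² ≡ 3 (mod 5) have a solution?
By Euler's criterion: 3^{2} ≡ 4 (mod 5). Since this equals -1 (≡ 4), 3 is not a QR.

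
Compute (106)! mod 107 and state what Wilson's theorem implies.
(106)! mod 107 = 106. Since this equals -1 (mod 107), Wilson confirms 107 is prime.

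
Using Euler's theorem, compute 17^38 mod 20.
By Euler: 17^{8} ≡ 1 (mod 20) since gcd(17, 20) = 1. 38 = 4×8 + 6. So 17^{38} ≡ 17^{6} ≡ 9 (mod 20)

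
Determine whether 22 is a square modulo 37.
By Euler's criterion: 22^{18} ≡ 36 (mod 37). Since this equals -1 (≡ 36), 22 is not a QR.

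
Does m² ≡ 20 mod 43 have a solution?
By Euler's criterion: 20^{21} ≡ 42 mod 43. Since this equals -1 (≡ 42), 20 is not a QR.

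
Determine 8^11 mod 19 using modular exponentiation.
By repeated squaring mod 19: 8^{1}≡8, 8^{2}≡7, 8^{4}≡11, 8^{8}≡7. Then 8^{11} = 8^{8+2+1} ≡ 7 × 7 × 8 ≡ 12 mod 19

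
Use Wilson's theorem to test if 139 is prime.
(138)! mod 139 = 138. Since 138 ≡ -1 mod 139, 139 is prime.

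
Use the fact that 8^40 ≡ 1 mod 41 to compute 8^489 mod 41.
By Fermat: 8^{40} ≡ 1 mod 41. 489 ≡ 9 mod 40. So 8^{489} ≡ 8^{9} ≡ 5 mod 41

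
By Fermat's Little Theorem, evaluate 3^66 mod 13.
By Fermat: 3^{12} ≡ 1 mod 13. 66 = 5×12 + 6. So 3^{66} ≡ 3^{6} ≡ 1 mod 13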